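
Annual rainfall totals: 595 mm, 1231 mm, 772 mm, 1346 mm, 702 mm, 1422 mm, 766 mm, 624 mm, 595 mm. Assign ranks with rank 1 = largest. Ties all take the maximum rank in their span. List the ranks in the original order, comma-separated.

Sorted (descending): 1422, 1346, 1231, 772, 766, 702, 624, 595, 595
The 2 values of 595 occupy positions 8–9 → each gets rank 9.

9, 3, 4, 2, 6, 1, 5, 7, 9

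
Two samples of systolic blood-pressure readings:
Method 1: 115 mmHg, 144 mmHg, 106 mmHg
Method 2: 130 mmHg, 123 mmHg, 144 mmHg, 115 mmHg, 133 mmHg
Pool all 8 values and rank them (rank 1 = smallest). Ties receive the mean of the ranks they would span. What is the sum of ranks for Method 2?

25

Sorted (ascending): 106, 115, 115, 123, 130, 133, 144, 144
The 2 values of 115 occupy positions 2–3 → average rank (2+3)/2 = 2.5.
The 2 values of 144 occupy positions 7–8 → average rank (7+8)/2 = 7.5.
Method 2 values → pooled ranks: 130→5, 123→4, 144→7.5, 115→2.5, 133→6
Rank sum = 5 + 4 + 7.5 + 2.5 + 6 = 25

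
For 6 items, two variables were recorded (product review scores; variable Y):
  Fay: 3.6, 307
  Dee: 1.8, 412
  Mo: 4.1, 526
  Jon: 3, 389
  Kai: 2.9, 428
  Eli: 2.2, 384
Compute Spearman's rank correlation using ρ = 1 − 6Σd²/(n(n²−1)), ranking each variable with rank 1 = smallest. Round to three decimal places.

Ranks of variable 1: 5, 1, 6, 4, 3, 2
Ranks of variable 2: 1, 4, 6, 3, 5, 2
d = r₁ − r₂: 4, -3, 0, 1, -2, 0
d²: 16, 9, 0, 1, 4, 0; Σd² = 30
ρ = 1 − 6·30/(6·35) = 1 − 180/210 = 0.143

0.143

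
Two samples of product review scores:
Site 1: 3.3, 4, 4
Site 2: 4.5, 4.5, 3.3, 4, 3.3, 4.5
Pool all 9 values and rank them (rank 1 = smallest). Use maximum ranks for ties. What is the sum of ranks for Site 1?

Sorted (ascending): 3.3, 3.3, 3.3, 4, 4, 4, 4.5, 4.5, 4.5
The 3 values of 3.3 occupy positions 1–3 → each gets rank 3.
The 3 values of 4 occupy positions 4–6 → each gets rank 6.
The 3 values of 4.5 occupy positions 7–9 → each gets rank 9.
Site 1 values → pooled ranks: 3.3→3, 4→6, 4→6
Rank sum = 3 + 6 + 6 = 15

15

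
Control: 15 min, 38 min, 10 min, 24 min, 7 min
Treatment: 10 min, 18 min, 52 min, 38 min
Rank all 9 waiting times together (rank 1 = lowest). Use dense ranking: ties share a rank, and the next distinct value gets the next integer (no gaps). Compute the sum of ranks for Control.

17

Sorted (ascending): 7, 10, 10, 15, 18, 24, 38, 38, 52
The 2 values of 10 share dense rank 2.
The 2 values of 38 share dense rank 6.
Remaining distinct values take the next consecutive integers.
Control values → pooled ranks: 15→3, 38→6, 10→2, 24→5, 7→1
Rank sum = 3 + 6 + 2 + 5 + 1 = 17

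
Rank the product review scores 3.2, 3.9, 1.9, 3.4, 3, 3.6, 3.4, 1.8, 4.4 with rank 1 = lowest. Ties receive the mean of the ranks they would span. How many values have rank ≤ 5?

4

Sorted (ascending): 1.8, 1.9, 3, 3.2, 3.4, 3.4, 3.6, 3.9, 4.4
The 2 values of 3.4 occupy positions 5–6 → average rank (5+6)/2 = 5.5.
Ranks ≤ 5: {1, 2, 3, 4} → 4 values.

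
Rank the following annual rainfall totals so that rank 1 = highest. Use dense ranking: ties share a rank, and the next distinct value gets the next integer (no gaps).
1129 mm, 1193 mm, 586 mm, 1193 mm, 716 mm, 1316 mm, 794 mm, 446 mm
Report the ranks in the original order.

3, 2, 6, 2, 5, 1, 4, 7

Sorted (descending): 1316, 1193, 1193, 1129, 794, 716, 586, 446
The 2 values of 1193 share dense rank 2.
Remaining distinct values take the next consecutive integers.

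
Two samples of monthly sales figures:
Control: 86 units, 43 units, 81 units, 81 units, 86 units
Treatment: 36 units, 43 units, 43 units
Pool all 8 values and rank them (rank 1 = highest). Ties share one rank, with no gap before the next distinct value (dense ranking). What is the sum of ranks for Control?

Sorted (descending): 86, 86, 81, 81, 43, 43, 43, 36
The 2 values of 86 share dense rank 1.
The 2 values of 81 share dense rank 2.
The 3 values of 43 share dense rank 3.
Remaining distinct values take the next consecutive integers.
Control values → pooled ranks: 86→1, 43→3, 81→2, 81→2, 86→1
Rank sum = 1 + 3 + 2 + 2 + 1 = 9

9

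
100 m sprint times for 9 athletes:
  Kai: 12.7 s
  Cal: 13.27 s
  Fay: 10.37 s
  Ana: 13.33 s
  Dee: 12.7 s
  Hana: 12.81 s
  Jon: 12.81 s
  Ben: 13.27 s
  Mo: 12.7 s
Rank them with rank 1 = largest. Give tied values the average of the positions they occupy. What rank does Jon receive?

4.5

Sorted (descending): 13.33, 13.27, 13.27, 12.81, 12.81, 12.7, 12.7, 12.7, 10.37
The 2 values of 13.27 occupy positions 2–3 → average rank (2+3)/2 = 2.5.
The 2 values of 12.81 occupy positions 4–5 → average rank (4+5)/2 = 4.5.
The 3 values of 12.7 occupy positions 6–8 → average rank 7.
Jon has value 12.81 s → rank 4.5.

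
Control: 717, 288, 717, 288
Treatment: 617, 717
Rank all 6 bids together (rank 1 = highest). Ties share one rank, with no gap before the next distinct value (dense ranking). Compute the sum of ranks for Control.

8

Sorted (descending): 717, 717, 717, 617, 288, 288
The 3 values of 717 share dense rank 1.
The 2 values of 288 share dense rank 3.
Remaining distinct values take the next consecutive integers.
Control values → pooled ranks: 717→1, 288→3, 717→1, 288→3
Rank sum = 1 + 3 + 1 + 3 = 8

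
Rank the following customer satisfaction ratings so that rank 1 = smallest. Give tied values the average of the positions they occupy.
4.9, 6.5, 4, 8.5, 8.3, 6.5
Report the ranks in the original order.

2, 3.5, 1, 6, 5, 3.5

Sorted (ascending): 4, 4.9, 6.5, 6.5, 8.3, 8.5
The 2 values of 6.5 occupy positions 3–4 → average rank (3+4)/2 = 3.5.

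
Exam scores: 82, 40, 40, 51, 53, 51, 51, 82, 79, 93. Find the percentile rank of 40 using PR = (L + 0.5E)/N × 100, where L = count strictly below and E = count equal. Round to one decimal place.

N = 10.
Strictly below 40: 0. Equal to 40: 2.
PR = (0 + 0.5·2)/10 × 100 = 10.0

10.0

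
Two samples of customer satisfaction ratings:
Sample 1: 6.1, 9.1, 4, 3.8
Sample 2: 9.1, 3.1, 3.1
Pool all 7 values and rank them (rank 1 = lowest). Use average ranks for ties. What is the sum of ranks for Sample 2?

9.5

Sorted (ascending): 3.1, 3.1, 3.8, 4, 6.1, 9.1, 9.1
The 2 values of 3.1 occupy positions 1–2 → average rank (1+2)/2 = 1.5.
The 2 values of 9.1 occupy positions 6–7 → average rank (6+7)/2 = 6.5.
Sample 2 values → pooled ranks: 9.1→6.5, 3.1→1.5, 3.1→1.5
Rank sum = 6.5 + 1.5 + 1.5 = 9.5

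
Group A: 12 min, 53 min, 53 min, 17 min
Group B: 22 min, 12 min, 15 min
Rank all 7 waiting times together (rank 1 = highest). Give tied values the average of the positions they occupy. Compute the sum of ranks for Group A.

13.5

Sorted (descending): 53, 53, 22, 17, 15, 12, 12
The 2 values of 53 occupy positions 1–2 → average rank (1+2)/2 = 1.5.
The 2 values of 12 occupy positions 6–7 → average rank (6+7)/2 = 6.5.
Group A values → pooled ranks: 12→6.5, 53→1.5, 53→1.5, 17→4
Rank sum = 6.5 + 1.5 + 1.5 + 4 = 13.5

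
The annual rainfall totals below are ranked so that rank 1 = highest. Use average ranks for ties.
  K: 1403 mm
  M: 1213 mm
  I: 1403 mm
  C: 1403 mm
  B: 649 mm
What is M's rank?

Sorted (descending): 1403, 1403, 1403, 1213, 649
The 3 values of 1403 occupy positions 1–3 → average rank 2.
M has value 1213 mm → rank 4.

4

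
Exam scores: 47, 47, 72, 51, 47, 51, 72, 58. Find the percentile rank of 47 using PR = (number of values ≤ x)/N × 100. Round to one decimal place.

N = 8.
Strictly below 47: 0. Equal to 47: 3.
PR = 3/8 × 100 = 37.5

37.5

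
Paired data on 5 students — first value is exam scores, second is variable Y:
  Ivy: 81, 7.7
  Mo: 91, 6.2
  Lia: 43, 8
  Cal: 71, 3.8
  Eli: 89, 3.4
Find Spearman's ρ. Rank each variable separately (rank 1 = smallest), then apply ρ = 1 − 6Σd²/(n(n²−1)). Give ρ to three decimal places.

Ranks of variable 1: 3, 5, 1, 2, 4
Ranks of variable 2: 4, 3, 5, 2, 1
d = r₁ − r₂: -1, 2, -4, 0, 3
d²: 1, 4, 16, 0, 9; Σd² = 30
ρ = 1 − 6·30/(5·24) = 1 − 180/120 = -0.500

-0.500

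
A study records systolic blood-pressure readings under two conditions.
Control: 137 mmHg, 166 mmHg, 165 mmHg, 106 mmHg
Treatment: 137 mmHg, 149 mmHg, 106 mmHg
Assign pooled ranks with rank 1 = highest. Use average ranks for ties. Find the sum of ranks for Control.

Sorted (descending): 166, 165, 149, 137, 137, 106, 106
The 2 values of 137 occupy positions 4–5 → average rank (4+5)/2 = 4.5.
The 2 values of 106 occupy positions 6–7 → average rank (6+7)/2 = 6.5.
Control values → pooled ranks: 137→4.5, 166→1, 165→2, 106→6.5
Rank sum = 4.5 + 1 + 2 + 6.5 = 14

14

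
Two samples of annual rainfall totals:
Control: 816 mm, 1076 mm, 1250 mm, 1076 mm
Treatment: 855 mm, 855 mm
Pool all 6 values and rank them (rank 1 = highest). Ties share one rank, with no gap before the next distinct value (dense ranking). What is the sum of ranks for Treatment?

6

Sorted (descending): 1250, 1076, 1076, 855, 855, 816
The 2 values of 1076 share dense rank 2.
The 2 values of 855 share dense rank 3.
Remaining distinct values take the next consecutive integers.
Treatment values → pooled ranks: 855→3, 855→3
Rank sum = 3 + 3 = 6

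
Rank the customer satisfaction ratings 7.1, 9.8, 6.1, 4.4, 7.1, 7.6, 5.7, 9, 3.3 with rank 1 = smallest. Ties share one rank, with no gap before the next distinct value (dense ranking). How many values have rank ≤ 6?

7

Sorted (ascending): 3.3, 4.4, 5.7, 6.1, 7.1, 7.1, 7.6, 9, 9.8
The 2 values of 7.1 share dense rank 5.
Remaining distinct values take the next consecutive integers.
Ranks ≤ 6: {1, 2, 3, 4, 5, 5, 6} → 7 values.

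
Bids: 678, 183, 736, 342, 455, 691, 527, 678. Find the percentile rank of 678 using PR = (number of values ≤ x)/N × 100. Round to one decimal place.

N = 8.
Strictly below 678: 4. Equal to 678: 2.
PR = 6/8 × 100 = 75.0

75.0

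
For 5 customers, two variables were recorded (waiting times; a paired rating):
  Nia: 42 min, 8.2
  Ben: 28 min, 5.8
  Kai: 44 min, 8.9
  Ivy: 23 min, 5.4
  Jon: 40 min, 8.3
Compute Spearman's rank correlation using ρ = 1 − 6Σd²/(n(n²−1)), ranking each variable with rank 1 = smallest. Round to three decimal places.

Ranks of variable 1: 4, 2, 5, 1, 3
Ranks of variable 2: 3, 2, 5, 1, 4
d = r₁ − r₂: 1, 0, 0, 0, -1
d²: 1, 0, 0, 0, 1; Σd² = 2
ρ = 1 − 6·2/(5·24) = 1 − 12/120 = 0.900

0.900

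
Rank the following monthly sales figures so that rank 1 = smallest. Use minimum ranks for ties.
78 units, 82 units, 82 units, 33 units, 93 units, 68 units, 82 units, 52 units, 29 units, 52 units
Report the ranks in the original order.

Sorted (ascending): 29, 33, 52, 52, 68, 78, 82, 82, 82, 93
The 2 values of 52 occupy positions 3–4 → each gets rank 3.
The 3 values of 82 occupy positions 7–9 → each gets rank 7.

6, 7, 7, 2, 10, 5, 7, 3, 1, 3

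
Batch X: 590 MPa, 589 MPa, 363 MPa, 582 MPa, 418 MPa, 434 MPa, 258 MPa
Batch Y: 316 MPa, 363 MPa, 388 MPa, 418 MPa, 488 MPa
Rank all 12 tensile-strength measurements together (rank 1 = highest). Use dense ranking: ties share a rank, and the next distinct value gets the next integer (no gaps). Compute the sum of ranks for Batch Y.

34

Sorted (descending): 590, 589, 582, 488, 434, 418, 418, 388, 363, 363, 316, 258
The 2 values of 418 share dense rank 6.
The 2 values of 363 share dense rank 8.
Remaining distinct values take the next consecutive integers.
Batch Y values → pooled ranks: 316→9, 363→8, 388→7, 418→6, 488→4
Rank sum = 9 + 8 + 7 + 6 + 4 = 34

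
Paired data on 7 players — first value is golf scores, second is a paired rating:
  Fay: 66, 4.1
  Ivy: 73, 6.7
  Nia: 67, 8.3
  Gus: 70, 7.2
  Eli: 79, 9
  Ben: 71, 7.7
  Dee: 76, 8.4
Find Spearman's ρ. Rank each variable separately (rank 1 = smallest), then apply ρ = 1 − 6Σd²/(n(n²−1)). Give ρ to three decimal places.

0.679

Ranks of variable 1: 1, 5, 2, 3, 7, 4, 6
Ranks of variable 2: 1, 2, 5, 3, 7, 4, 6
d = r₁ − r₂: 0, 3, -3, 0, 0, 0, 0
d²: 0, 9, 9, 0, 0, 0, 0; Σd² = 18
ρ = 1 − 6·18/(7·48) = 1 − 108/336 = 0.679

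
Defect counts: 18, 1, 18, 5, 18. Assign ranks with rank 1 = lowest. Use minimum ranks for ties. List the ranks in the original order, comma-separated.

Sorted (ascending): 1, 5, 18, 18, 18
The 3 values of 18 occupy positions 3–5 → each gets rank 3.

3, 1, 3, 2, 3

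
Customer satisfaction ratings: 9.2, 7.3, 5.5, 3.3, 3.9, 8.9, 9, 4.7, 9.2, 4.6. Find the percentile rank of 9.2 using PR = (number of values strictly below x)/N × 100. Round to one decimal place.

80.0

N = 10.
Strictly below 9.2: 8. Equal to 9.2: 2.
PR = 8/10 × 100 = 80.0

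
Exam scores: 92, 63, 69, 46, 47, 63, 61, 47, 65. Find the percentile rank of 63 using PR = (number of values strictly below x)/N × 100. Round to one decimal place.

N = 9.
Strictly below 63: 4. Equal to 63: 2.
PR = 4/9 × 100 = 44.4

44.4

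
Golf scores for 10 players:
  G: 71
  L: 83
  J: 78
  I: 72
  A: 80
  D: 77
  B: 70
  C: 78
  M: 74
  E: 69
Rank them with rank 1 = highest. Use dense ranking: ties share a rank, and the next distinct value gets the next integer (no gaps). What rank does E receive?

9

Sorted (descending): 83, 80, 78, 78, 77, 74, 72, 71, 70, 69
The 2 values of 78 share dense rank 3.
Remaining distinct values take the next consecutive integers.
E has value 69 → rank 9.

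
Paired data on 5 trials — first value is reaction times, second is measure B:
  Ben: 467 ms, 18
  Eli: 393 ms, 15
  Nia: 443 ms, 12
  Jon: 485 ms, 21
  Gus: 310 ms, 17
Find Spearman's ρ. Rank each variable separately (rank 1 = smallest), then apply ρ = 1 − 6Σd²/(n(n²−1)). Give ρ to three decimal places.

0.600

Ranks of variable 1: 4, 2, 3, 5, 1
Ranks of variable 2: 4, 2, 1, 5, 3
d = r₁ − r₂: 0, 0, 2, 0, -2
d²: 0, 0, 4, 0, 4; Σd² = 8
ρ = 1 − 6·8/(5·24) = 1 − 48/120 = 0.600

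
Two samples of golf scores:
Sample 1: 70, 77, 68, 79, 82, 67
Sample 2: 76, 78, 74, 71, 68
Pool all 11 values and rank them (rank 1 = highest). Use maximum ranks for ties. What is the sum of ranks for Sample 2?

31

Sorted (descending): 82, 79, 78, 77, 76, 74, 71, 70, 68, 68, 67
The 2 values of 68 occupy positions 9–10 → each gets rank 10.
Sample 2 values → pooled ranks: 76→5, 78→3, 74→6, 71→7, 68→10
Rank sum = 5 + 3 + 6 + 7 + 10 = 31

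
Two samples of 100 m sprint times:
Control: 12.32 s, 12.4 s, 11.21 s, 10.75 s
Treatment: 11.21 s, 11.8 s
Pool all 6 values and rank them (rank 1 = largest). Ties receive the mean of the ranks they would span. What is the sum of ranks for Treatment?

7.5

Sorted (descending): 12.4, 12.32, 11.8, 11.21, 11.21, 10.75
The 2 values of 11.21 occupy positions 4–5 → average rank (4+5)/2 = 4.5.
Treatment values → pooled ranks: 11.21→4.5, 11.8→3
Rank sum = 4.5 + 3 = 7.5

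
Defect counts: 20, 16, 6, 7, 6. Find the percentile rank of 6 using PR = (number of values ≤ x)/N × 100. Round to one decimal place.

N = 5.
Strictly below 6: 0. Equal to 6: 2.
PR = 2/5 × 100 = 40.0

40.0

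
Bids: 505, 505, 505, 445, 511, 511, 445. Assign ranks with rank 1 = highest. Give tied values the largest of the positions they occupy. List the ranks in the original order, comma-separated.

5, 5, 5, 7, 2, 2, 7

Sorted (descending): 511, 511, 505, 505, 505, 445, 445
The 2 values of 511 occupy positions 1–2 → each gets rank 2.
The 3 values of 505 occupy positions 3–5 → each gets rank 5.
The 2 values of 445 occupy positions 6–7 → each gets rank 7.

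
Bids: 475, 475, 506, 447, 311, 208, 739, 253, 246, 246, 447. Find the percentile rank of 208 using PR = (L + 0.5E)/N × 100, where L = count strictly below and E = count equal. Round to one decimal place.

N = 11.
Strictly below 208: 0. Equal to 208: 1.
PR = (0 + 0.5·1)/11 × 100 = 4.5

4.5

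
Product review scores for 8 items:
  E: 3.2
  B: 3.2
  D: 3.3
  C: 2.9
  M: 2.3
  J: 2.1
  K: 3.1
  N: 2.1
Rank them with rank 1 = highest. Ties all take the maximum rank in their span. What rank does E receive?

3

Sorted (descending): 3.3, 3.2, 3.2, 3.1, 2.9, 2.3, 2.1, 2.1
The 2 values of 3.2 occupy positions 2–3 → each gets rank 3.
The 2 values of 2.1 occupy positions 7–8 → each gets rank 8.
E has value 3.2 → rank 3.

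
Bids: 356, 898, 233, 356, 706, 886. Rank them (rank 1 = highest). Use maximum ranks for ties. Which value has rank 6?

233

Sorted (descending): 898, 886, 706, 356, 356, 233
The 2 values of 356 occupy positions 4–5 → each gets rank 5.
Rank 6 → value 233.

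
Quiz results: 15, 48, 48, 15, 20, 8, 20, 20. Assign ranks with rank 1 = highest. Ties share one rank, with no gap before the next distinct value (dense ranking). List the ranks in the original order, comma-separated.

3, 1, 1, 3, 2, 4, 2, 2

Sorted (descending): 48, 48, 20, 20, 20, 15, 15, 8
The 2 values of 48 share dense rank 1.
The 3 values of 20 share dense rank 2.
The 2 values of 15 share dense rank 3.
Remaining distinct values take the next consecutive integers.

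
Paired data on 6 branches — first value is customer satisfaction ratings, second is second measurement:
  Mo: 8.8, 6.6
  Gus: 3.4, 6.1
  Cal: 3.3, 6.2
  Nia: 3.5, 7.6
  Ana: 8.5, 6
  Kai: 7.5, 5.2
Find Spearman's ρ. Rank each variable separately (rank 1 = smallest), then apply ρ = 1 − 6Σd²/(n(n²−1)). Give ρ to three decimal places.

-0.086

Ranks of variable 1: 6, 2, 1, 3, 5, 4
Ranks of variable 2: 5, 3, 4, 6, 2, 1
d = r₁ − r₂: 1, -1, -3, -3, 3, 3
d²: 1, 1, 9, 9, 9, 9; Σd² = 38
ρ = 1 − 6·38/(6·35) = 1 − 228/210 = -0.086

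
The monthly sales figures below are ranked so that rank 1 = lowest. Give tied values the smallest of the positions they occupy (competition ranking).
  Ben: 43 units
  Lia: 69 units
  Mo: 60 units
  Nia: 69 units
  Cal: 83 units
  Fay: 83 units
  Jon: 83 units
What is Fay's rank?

5

Sorted (ascending): 43, 60, 69, 69, 83, 83, 83
The 2 values of 69 occupy positions 3–4 → each gets rank 3.
The 3 values of 83 occupy positions 5–7 → each gets rank 5.
Fay has value 83 units → rank 5.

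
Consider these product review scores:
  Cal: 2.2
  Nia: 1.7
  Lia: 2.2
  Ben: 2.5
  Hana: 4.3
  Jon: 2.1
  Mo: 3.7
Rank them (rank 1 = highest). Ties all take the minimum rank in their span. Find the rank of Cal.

4

Sorted (descending): 4.3, 3.7, 2.5, 2.2, 2.2, 2.1, 1.7
The 2 values of 2.2 occupy positions 4–5 → each gets rank 4.
Cal has value 2.2 → rank 4.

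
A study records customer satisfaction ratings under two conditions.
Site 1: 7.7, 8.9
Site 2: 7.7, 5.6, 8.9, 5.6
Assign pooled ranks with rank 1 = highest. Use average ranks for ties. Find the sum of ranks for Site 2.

16

Sorted (descending): 8.9, 8.9, 7.7, 7.7, 5.6, 5.6
The 2 values of 8.9 occupy positions 1–2 → average rank (1+2)/2 = 1.5.
The 2 values of 7.7 occupy positions 3–4 → average rank (3+4)/2 = 3.5.
The 2 values of 5.6 occupy positions 5–6 → average rank (5+6)/2 = 5.5.
Site 2 values → pooled ranks: 7.7→3.5, 5.6→5.5, 8.9→1.5, 5.6→5.5
Rank sum = 3.5 + 5.5 + 1.5 + 5.5 = 16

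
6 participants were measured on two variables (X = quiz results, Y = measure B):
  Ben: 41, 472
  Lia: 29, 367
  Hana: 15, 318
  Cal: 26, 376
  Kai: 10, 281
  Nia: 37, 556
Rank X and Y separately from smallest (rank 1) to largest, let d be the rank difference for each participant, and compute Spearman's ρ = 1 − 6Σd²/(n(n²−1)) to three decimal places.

Ranks of variable 1: 6, 4, 2, 3, 1, 5
Ranks of variable 2: 5, 3, 2, 4, 1, 6
d = r₁ − r₂: 1, 1, 0, -1, 0, -1
d²: 1, 1, 0, 1, 0, 1; Σd² = 4
ρ = 1 − 6·4/(6·35) = 1 − 24/210 = 0.886

0.886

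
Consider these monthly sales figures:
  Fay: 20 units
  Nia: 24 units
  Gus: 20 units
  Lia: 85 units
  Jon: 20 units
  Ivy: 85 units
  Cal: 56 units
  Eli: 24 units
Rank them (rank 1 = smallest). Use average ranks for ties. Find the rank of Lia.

Sorted (ascending): 20, 20, 20, 24, 24, 56, 85, 85
The 3 values of 20 occupy positions 1–3 → average rank 2.
The 2 values of 24 occupy positions 4–5 → average rank (4+5)/2 = 4.5.
The 2 values of 85 occupy positions 7–8 → average rank (7+8)/2 = 7.5.
Lia has value 85 units → rank 7.5.

7.5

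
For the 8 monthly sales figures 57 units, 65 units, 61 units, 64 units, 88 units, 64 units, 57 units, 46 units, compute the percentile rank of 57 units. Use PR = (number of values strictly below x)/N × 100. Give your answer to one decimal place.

12.5

N = 8.
Strictly below 57: 1. Equal to 57: 2.
PR = 1/8 × 100 = 12.5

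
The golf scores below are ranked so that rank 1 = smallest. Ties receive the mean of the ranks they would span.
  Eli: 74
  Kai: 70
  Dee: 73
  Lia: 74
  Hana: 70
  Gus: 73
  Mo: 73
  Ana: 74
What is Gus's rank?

Sorted (ascending): 70, 70, 73, 73, 73, 74, 74, 74
The 2 values of 70 occupy positions 1–2 → average rank (1+2)/2 = 1.5.
The 3 values of 73 occupy positions 3–5 → average rank 4.
The 3 values of 74 occupy positions 6–8 → average rank 7.
Gus has value 73 → rank 4.

4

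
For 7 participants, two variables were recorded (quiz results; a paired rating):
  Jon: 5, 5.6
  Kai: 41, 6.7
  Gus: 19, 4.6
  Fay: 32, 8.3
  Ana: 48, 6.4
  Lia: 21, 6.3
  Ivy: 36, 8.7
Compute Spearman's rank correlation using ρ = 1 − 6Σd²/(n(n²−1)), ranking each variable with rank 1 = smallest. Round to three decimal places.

Ranks of variable 1: 1, 6, 2, 4, 7, 3, 5
Ranks of variable 2: 2, 5, 1, 6, 4, 3, 7
d = r₁ − r₂: -1, 1, 1, -2, 3, 0, -2
d²: 1, 1, 1, 4, 9, 0, 4; Σd² = 20
ρ = 1 − 6·20/(7·48) = 1 − 120/336 = 0.643

0.643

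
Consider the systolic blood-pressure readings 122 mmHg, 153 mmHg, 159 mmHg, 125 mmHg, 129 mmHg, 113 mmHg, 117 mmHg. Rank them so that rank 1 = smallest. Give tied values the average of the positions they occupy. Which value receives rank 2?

Sorted (ascending): 113, 117, 122, 125, 129, 153, 159
No ties — each value takes its position as its rank.
Rank 2 → value 117.

117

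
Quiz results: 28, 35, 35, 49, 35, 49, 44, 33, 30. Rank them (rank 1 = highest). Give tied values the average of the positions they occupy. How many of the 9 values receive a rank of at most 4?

Sorted (descending): 49, 49, 44, 35, 35, 35, 33, 30, 28
The 2 values of 49 occupy positions 1–2 → average rank (1+2)/2 = 1.5.
The 3 values of 35 occupy positions 4–6 → average rank 5.
Ranks ≤ 4: {1.5, 1.5, 3} → 3 values.

3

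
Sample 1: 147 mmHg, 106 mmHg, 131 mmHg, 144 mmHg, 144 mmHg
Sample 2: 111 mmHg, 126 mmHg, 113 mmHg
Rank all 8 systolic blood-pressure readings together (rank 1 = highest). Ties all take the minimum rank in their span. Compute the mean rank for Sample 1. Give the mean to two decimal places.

3.40

Sorted (descending): 147, 144, 144, 131, 126, 113, 111, 106
The 2 values of 144 occupy positions 2–3 → each gets rank 2.
Sample 1 values → pooled ranks: 147→1, 106→8, 131→4, 144→2, 144→2
Mean rank = (1 + 8 + 4 + 2 + 2) / 5 = 3.40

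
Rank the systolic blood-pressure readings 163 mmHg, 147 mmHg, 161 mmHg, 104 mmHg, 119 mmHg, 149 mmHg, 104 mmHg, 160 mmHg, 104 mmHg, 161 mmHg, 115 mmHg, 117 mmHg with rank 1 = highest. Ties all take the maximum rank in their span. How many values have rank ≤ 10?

Sorted (descending): 163, 161, 161, 160, 149, 147, 119, 117, 115, 104, 104, 104
The 2 values of 161 occupy positions 2–3 → each gets rank 3.
The 3 values of 104 occupy positions 10–12 → each gets rank 12.
Ranks ≤ 10: {1, 3, 3, 4, 5, 6, 7, 8, 9} → 9 values.

9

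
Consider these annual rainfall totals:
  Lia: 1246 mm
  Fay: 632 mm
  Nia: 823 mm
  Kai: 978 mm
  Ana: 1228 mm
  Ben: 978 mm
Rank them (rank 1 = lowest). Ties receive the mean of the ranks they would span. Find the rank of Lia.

6

Sorted (ascending): 632, 823, 978, 978, 1228, 1246
The 2 values of 978 occupy positions 3–4 → average rank (3+4)/2 = 3.5.
Lia has value 1246 mm → rank 6.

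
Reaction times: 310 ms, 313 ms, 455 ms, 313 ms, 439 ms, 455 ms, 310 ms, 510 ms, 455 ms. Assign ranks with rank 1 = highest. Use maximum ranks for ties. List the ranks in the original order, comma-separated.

Sorted (descending): 510, 455, 455, 455, 439, 313, 313, 310, 310
The 3 values of 455 occupy positions 2–4 → each gets rank 4.
The 2 values of 313 occupy positions 6–7 → each gets rank 7.
The 2 values of 310 occupy positions 8–9 → each gets rank 9.

9, 7, 4, 7, 5, 4, 9, 1, 4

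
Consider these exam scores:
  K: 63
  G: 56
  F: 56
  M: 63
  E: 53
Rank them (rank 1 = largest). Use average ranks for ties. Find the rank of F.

3.5

Sorted (descending): 63, 63, 56, 56, 53
The 2 values of 63 occupy positions 1–2 → average rank (1+2)/2 = 1.5.
The 2 values of 56 occupy positions 3–4 → average rank (3+4)/2 = 3.5.
F has value 56 → rank 3.5.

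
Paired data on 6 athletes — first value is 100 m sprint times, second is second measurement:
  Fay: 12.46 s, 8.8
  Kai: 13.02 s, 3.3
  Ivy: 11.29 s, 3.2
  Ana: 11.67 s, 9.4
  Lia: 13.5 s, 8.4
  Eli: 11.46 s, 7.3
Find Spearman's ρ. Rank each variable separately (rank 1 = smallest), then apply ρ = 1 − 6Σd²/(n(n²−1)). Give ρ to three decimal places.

0.314

Ranks of variable 1: 4, 5, 1, 3, 6, 2
Ranks of variable 2: 5, 2, 1, 6, 4, 3
d = r₁ − r₂: -1, 3, 0, -3, 2, -1
d²: 1, 9, 0, 9, 4, 1; Σd² = 24
ρ = 1 − 6·24/(6·35) = 1 − 144/210 = 0.314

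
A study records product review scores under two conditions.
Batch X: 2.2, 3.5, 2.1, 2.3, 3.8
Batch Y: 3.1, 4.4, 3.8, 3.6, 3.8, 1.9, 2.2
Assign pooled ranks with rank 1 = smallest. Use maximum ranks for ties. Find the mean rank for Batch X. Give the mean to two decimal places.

5.80

Sorted (ascending): 1.9, 2.1, 2.2, 2.2, 2.3, 3.1, 3.5, 3.6, 3.8, 3.8, 3.8, 4.4
The 2 values of 2.2 occupy positions 3–4 → each gets rank 4.
The 3 values of 3.8 occupy positions 9–11 → each gets rank 11.
Batch X values → pooled ranks: 2.2→4, 3.5→7, 2.1→2, 2.3→5, 3.8→11
Mean rank = (4 + 7 + 2 + 5 + 11) / 5 = 5.80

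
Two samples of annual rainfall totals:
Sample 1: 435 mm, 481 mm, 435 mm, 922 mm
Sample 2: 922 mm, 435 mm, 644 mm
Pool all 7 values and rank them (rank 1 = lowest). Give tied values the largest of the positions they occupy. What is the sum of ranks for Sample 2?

Sorted (ascending): 435, 435, 435, 481, 644, 922, 922
The 3 values of 435 occupy positions 1–3 → each gets rank 3.
The 2 values of 922 occupy positions 6–7 → each gets rank 7.
Sample 2 values → pooled ranks: 922→7, 435→3, 644→5
Rank sum = 7 + 3 + 5 = 15

15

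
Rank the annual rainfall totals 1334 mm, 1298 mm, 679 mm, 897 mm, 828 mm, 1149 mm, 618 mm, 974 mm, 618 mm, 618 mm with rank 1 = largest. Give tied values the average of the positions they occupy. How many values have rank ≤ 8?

7

Sorted (descending): 1334, 1298, 1149, 974, 897, 828, 679, 618, 618, 618
The 3 values of 618 occupy positions 8–10 → average rank 9.
Ranks ≤ 8: {1, 2, 3, 4, 5, 6, 7} → 7 values.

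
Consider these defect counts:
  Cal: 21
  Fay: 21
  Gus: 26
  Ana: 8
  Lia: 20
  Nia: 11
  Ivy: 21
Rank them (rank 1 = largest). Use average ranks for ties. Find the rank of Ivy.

3

Sorted (descending): 26, 21, 21, 21, 20, 11, 8
The 3 values of 21 occupy positions 2–4 → average rank 3.
Ivy has value 21 → rank 3.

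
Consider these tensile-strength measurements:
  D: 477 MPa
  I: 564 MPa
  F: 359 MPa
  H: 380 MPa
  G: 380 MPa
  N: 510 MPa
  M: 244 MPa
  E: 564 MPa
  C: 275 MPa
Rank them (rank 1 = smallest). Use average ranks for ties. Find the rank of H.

Sorted (ascending): 244, 275, 359, 380, 380, 477, 510, 564, 564
The 2 values of 380 occupy positions 4–5 → average rank (4+5)/2 = 4.5.
The 2 values of 564 occupy positions 8–9 → average rank (8+9)/2 = 8.5.
H has value 380 MPa → rank 4.5.

4.5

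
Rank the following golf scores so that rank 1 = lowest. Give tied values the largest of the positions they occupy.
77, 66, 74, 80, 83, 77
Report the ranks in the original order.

4, 1, 2, 5, 6, 4

Sorted (ascending): 66, 74, 77, 77, 80, 83
The 2 values of 77 occupy positions 3–4 → each gets rank 4.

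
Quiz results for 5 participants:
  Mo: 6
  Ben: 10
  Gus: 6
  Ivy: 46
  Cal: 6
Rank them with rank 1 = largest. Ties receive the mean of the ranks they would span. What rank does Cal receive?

4

Sorted (descending): 46, 10, 6, 6, 6
The 3 values of 6 occupy positions 3–5 → average rank 4.
Cal has value 6 → rank 4.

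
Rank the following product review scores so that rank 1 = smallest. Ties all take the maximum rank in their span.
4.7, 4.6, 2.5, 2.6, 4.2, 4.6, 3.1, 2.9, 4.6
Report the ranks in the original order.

9, 8, 1, 2, 5, 8, 4, 3, 8

Sorted (ascending): 2.5, 2.6, 2.9, 3.1, 4.2, 4.6, 4.6, 4.6, 4.7
The 3 values of 4.6 occupy positions 6–8 → each gets rank 8.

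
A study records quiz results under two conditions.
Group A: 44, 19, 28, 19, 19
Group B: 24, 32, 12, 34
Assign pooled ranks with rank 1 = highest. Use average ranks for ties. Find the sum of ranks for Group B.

Sorted (descending): 44, 34, 32, 28, 24, 19, 19, 19, 12
The 3 values of 19 occupy positions 6–8 → average rank 7.
Group B values → pooled ranks: 24→5, 32→3, 12→9, 34→2
Rank sum = 5 + 3 + 9 + 2 = 19

19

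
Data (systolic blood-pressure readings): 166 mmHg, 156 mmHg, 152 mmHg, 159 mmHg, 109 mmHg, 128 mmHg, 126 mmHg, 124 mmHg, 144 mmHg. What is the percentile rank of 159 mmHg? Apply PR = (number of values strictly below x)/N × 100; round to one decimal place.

N = 9.
Strictly below 159: 7. Equal to 159: 1.
PR = 7/9 × 100 = 77.8

77.8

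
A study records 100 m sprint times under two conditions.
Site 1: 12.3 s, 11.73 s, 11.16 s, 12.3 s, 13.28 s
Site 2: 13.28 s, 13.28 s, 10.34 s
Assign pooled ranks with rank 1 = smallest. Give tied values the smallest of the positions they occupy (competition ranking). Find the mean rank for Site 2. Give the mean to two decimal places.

4.33

Sorted (ascending): 10.34, 11.16, 11.73, 12.3, 12.3, 13.28, 13.28, 13.28
The 2 values of 12.3 occupy positions 4–5 → each gets rank 4.
The 3 values of 13.28 occupy positions 6–8 → each gets rank 6.
Site 2 values → pooled ranks: 13.28→6, 13.28→6, 10.34→1
Mean rank = (6 + 6 + 1) / 3 = 4.33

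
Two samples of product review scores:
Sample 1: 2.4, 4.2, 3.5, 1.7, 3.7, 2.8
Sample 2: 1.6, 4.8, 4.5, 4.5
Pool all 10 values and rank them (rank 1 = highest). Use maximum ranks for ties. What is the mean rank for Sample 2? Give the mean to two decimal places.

4.25

Sorted (descending): 4.8, 4.5, 4.5, 4.2, 3.7, 3.5, 2.8, 2.4, 1.7, 1.6
The 2 values of 4.5 occupy positions 2–3 → each gets rank 3.
Sample 2 values → pooled ranks: 1.6→10, 4.8→1, 4.5→3, 4.5→3
Mean rank = (10 + 1 + 3 + 3) / 4 = 4.25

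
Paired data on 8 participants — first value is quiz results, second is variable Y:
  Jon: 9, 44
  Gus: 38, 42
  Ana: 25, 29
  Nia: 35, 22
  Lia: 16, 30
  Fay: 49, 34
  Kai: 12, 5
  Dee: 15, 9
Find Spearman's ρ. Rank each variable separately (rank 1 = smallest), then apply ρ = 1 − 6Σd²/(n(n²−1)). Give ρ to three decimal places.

Ranks of variable 1: 1, 7, 5, 6, 4, 8, 2, 3
Ranks of variable 2: 8, 7, 4, 3, 5, 6, 1, 2
d = r₁ − r₂: -7, 0, 1, 3, -1, 2, 1, 1
d²: 49, 0, 1, 9, 1, 4, 1, 1; Σd² = 66
ρ = 1 − 6·66/(8·63) = 1 − 396/504 = 0.214

0.214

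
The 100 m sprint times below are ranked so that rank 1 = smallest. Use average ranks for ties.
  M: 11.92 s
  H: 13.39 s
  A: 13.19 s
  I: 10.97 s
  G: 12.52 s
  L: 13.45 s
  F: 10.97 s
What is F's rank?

Sorted (ascending): 10.97, 10.97, 11.92, 12.52, 13.19, 13.39, 13.45
The 2 values of 10.97 occupy positions 1–2 → average rank (1+2)/2 = 1.5.
F has value 10.97 s → rank 1.5.

1.5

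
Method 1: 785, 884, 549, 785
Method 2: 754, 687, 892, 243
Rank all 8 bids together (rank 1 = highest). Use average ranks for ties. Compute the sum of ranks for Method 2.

20

Sorted (descending): 892, 884, 785, 785, 754, 687, 549, 243
The 2 values of 785 occupy positions 3–4 → average rank (3+4)/2 = 3.5.
Method 2 values → pooled ranks: 754→5, 687→6, 892→1, 243→8
Rank sum = 5 + 6 + 1 + 8 = 20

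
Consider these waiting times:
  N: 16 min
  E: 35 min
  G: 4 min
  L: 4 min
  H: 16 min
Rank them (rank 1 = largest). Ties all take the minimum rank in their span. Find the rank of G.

4

Sorted (descending): 35, 16, 16, 4, 4
The 2 values of 16 occupy positions 2–3 → each gets rank 2.
The 2 values of 4 occupy positions 4–5 → each gets rank 4.
G has value 4 min → rank 4.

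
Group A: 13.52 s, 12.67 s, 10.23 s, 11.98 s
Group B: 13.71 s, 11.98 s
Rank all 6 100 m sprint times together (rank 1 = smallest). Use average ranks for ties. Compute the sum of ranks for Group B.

Sorted (ascending): 10.23, 11.98, 11.98, 12.67, 13.52, 13.71
The 2 values of 11.98 occupy positions 2–3 → average rank (2+3)/2 = 2.5.
Group B values → pooled ranks: 13.71→6, 11.98→2.5
Rank sum = 6 + 2.5 = 8.5

8.5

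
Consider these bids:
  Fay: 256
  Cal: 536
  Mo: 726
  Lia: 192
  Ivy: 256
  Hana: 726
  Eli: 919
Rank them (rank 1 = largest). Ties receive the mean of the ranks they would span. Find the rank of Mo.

Sorted (descending): 919, 726, 726, 536, 256, 256, 192
The 2 values of 726 occupy positions 2–3 → average rank (2+3)/2 = 2.5.
The 2 values of 256 occupy positions 5–6 → average rank (5+6)/2 = 5.5.
Mo has value 726 → rank 2.5.

2.5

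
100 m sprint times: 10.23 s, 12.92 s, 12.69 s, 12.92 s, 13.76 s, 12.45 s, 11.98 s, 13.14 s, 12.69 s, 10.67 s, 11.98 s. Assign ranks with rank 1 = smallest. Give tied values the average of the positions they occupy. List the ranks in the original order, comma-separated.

1, 8.5, 6.5, 8.5, 11, 5, 3.5, 10, 6.5, 2, 3.5

Sorted (ascending): 10.23, 10.67, 11.98, 11.98, 12.45, 12.69, 12.69, 12.92, 12.92, 13.14, 13.76
The 2 values of 11.98 occupy positions 3–4 → average rank (3+4)/2 = 3.5.
The 2 values of 12.69 occupy positions 6–7 → average rank (6+7)/2 = 6.5.
The 2 values of 12.92 occupy positions 8–9 → average rank (8+9)/2 = 8.5.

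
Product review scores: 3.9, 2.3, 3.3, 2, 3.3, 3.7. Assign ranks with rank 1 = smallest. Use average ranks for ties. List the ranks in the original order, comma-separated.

Sorted (ascending): 2, 2.3, 3.3, 3.3, 3.7, 3.9
The 2 values of 3.3 occupy positions 3–4 → average rank (3+4)/2 = 3.5.

6, 2, 3.5, 1, 3.5, 5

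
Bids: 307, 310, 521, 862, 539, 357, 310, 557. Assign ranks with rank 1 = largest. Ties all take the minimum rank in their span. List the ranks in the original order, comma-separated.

Sorted (descending): 862, 557, 539, 521, 357, 310, 310, 307
The 2 values of 310 occupy positions 6–7 → each gets rank 6.

8, 6, 4, 1, 3, 5, 6, 2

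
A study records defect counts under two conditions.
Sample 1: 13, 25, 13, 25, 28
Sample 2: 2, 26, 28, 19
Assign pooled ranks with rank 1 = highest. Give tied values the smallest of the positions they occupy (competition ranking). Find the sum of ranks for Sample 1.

23

Sorted (descending): 28, 28, 26, 25, 25, 19, 13, 13, 2
The 2 values of 28 occupy positions 1–2 → each gets rank 1.
The 2 values of 25 occupy positions 4–5 → each gets rank 4.
The 2 values of 13 occupy positions 7–8 → each gets rank 7.
Sample 1 values → pooled ranks: 13→7, 25→4, 13→7, 25→4, 28→1
Rank sum = 7 + 4 + 7 + 4 + 1 = 23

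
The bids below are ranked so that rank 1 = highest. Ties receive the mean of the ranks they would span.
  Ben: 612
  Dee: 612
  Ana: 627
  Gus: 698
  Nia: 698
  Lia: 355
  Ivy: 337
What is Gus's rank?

Sorted (descending): 698, 698, 627, 612, 612, 355, 337
The 2 values of 698 occupy positions 1–2 → average rank (1+2)/2 = 1.5.
The 2 values of 612 occupy positions 4–5 → average rank (4+5)/2 = 4.5.
Gus has value 698 → rank 1.5.

1.5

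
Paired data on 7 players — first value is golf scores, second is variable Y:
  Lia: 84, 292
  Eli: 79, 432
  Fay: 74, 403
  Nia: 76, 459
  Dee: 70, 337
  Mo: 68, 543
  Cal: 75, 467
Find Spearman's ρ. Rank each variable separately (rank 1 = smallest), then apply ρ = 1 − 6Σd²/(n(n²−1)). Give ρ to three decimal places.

-0.429

Ranks of variable 1: 7, 6, 3, 5, 2, 1, 4
Ranks of variable 2: 1, 4, 3, 5, 2, 7, 6
d = r₁ − r₂: 6, 2, 0, 0, 0, -6, -2
d²: 36, 4, 0, 0, 0, 36, 4; Σd² = 80
ρ = 1 − 6·80/(7·48) = 1 − 480/336 = -0.429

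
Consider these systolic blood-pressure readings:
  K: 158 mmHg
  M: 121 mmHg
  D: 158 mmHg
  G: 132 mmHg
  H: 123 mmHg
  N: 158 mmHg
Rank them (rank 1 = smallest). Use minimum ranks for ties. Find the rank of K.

4

Sorted (ascending): 121, 123, 132, 158, 158, 158
The 3 values of 158 occupy positions 4–6 → each gets rank 4.
K has value 158 mmHg → rank 4.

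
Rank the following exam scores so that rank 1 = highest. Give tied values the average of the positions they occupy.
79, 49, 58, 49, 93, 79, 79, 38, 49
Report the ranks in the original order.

3, 7, 5, 7, 1, 3, 3, 9, 7

Sorted (descending): 93, 79, 79, 79, 58, 49, 49, 49, 38
The 3 values of 79 occupy positions 2–4 → average rank 3.
The 3 values of 49 occupy positions 6–8 → average rank 7.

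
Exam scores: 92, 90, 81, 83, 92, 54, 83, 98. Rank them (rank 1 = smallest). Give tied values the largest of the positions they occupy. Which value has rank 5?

Sorted (ascending): 54, 81, 83, 83, 90, 92, 92, 98
The 2 values of 83 occupy positions 3–4 → each gets rank 4.
The 2 values of 92 occupy positions 6–7 → each gets rank 7.
Rank 5 → value 90.

90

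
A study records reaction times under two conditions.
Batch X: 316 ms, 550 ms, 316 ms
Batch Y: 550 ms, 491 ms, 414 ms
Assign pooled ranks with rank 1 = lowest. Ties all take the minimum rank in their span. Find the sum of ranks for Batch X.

7

Sorted (ascending): 316, 316, 414, 491, 550, 550
The 2 values of 316 occupy positions 1–2 → each gets rank 1.
The 2 values of 550 occupy positions 5–6 → each gets rank 5.
Batch X values → pooled ranks: 316→1, 550→5, 316→1
Rank sum = 1 + 5 + 1 = 7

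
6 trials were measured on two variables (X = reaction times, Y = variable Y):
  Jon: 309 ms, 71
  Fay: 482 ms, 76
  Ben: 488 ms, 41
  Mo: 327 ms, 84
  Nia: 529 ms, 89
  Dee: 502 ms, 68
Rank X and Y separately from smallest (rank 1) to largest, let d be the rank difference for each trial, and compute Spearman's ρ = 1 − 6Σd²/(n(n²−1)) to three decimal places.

Ranks of variable 1: 1, 3, 4, 2, 6, 5
Ranks of variable 2: 3, 4, 1, 5, 6, 2
d = r₁ − r₂: -2, -1, 3, -3, 0, 3
d²: 4, 1, 9, 9, 0, 9; Σd² = 32
ρ = 1 − 6·32/(6·35) = 1 − 192/210 = 0.086

0.086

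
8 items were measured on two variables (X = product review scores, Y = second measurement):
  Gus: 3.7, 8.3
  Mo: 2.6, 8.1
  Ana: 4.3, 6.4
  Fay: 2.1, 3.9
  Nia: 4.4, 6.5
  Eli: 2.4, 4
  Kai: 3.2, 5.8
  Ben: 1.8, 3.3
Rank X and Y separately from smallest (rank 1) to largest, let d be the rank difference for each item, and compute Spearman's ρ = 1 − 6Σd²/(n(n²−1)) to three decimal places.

0.738

Ranks of variable 1: 6, 4, 7, 2, 8, 3, 5, 1
Ranks of variable 2: 8, 7, 5, 2, 6, 3, 4, 1
d = r₁ − r₂: -2, -3, 2, 0, 2, 0, 1, 0
d²: 4, 9, 4, 0, 4, 0, 1, 0; Σd² = 22
ρ = 1 − 6·22/(8·63) = 1 − 132/504 = 0.738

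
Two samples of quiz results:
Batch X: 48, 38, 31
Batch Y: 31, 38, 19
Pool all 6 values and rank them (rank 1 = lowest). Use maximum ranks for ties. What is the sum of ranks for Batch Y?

Sorted (ascending): 19, 31, 31, 38, 38, 48
The 2 values of 31 occupy positions 2–3 → each gets rank 3.
The 2 values of 38 occupy positions 4–5 → each gets rank 5.
Batch Y values → pooled ranks: 31→3, 38→5, 19→1
Rank sum = 3 + 5 + 1 = 9

9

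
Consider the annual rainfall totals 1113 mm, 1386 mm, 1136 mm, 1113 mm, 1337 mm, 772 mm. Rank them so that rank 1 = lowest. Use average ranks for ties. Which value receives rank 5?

Sorted (ascending): 772, 1113, 1113, 1136, 1337, 1386
The 2 values of 1113 occupy positions 2–3 → average rank (2+3)/2 = 2.5.
Rank 5 → value 1337.

1337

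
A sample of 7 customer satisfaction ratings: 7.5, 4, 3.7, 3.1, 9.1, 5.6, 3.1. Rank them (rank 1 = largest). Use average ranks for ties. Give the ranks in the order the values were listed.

2, 4, 5, 6.5, 1, 3, 6.5

Sorted (descending): 9.1, 7.5, 5.6, 4, 3.7, 3.1, 3.1
The 2 values of 3.1 occupy positions 6–7 → average rank (6+7)/2 = 6.5.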